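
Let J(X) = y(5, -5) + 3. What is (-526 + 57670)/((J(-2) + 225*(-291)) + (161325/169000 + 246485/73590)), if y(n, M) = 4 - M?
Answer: -2842733424960/3256363275433 ≈ -0.87298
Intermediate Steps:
J(X) = 12 (J(X) = (4 - 1*(-5)) + 3 = (4 + 5) + 3 = 9 + 3 = 12)
(-526 + 57670)/((J(-2) + 225*(-291)) + (161325/169000 + 246485/73590)) = (-526 + 57670)/((12 + 225*(-291)) + (161325/169000 + 246485/73590)) = 57144/((12 - 65475) + (161325*(1/169000) + 246485*(1/73590))) = 57144/(-65463 + (6453/6760 + 49297/14718)) = 57144/(-65463 + 214111487/49746840) = 57144/(-3256363275433/49746840) = 57144*(-49746840/3256363275433) = -2842733424960/3256363275433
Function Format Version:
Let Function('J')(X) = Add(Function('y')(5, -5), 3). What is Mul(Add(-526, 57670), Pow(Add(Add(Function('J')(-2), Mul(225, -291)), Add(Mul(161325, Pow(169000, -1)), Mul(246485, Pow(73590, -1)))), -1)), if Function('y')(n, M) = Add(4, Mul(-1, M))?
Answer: Rational(-2842733424960, 3256363275433) ≈ -0.87298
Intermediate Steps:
Function('J')(X) = 12 (Function('J')(X) = Add(Add(4, Mul(-1, -5)), 3) = Add(Add(4, 5), 3) = Add(9, 3) = 12)
Mul(Add(-526, 57670), Pow(Add(Add(Function('J')(-2), Mul(225, -291)), Add(Mul(161325, Pow(169000, -1)), Mul(246485, Pow(73590, -1)))), -1)) = Mul(Add(-526, 57670), Pow(Add(Add(12, Mul(225, -291)), Add(Mul(161325, Pow(169000, -1)), Mul(246485, Pow(73590, -1)))), -1)) = Mul(57144, Pow(Add(Add(12, -65475), Add(Mul(161325, Rational(1, 169000)), Mul(246485, Rational(1, 73590)))), -1)) = Mul(57144, Pow(Add(-65463, Add(Rational(6453, 6760), Rational(49297, 14718))), -1)) = Mul(57144, Pow(Add(-65463, Rational(214111487, 49746840)), -1)) = Mul(57144, Pow(Rational(-3256363275433, 49746840), -1)) = Mul(57144, Rational(-49746840, 3256363275433)) = Rational(-2842733424960, 3256363275433)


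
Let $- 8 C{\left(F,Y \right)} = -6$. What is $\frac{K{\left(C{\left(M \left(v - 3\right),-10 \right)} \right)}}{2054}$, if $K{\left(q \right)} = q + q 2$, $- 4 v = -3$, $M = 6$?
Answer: $\frac{9}{8216} \approx 0.0010954$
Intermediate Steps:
$v = \frac{3}{4}$ ($v = \left(- \frac{1}{4}\right) \left(-3\right) = \frac{3}{4} \approx 0.75$)
$C{\left(F,Y \right)} = \frac{3}{4}$ ($C{\left(F,Y \right)} = \left(- \frac{1}{8}\right) \left(-6\right) = \frac{3}{4}$)
$K{\left(q \right)} = 3 q$ ($K{\left(q \right)} = q + 2 q = 3 q$)
$\frac{K{\left(C{\left(M \left(v - 3\right),-10 \right)} \right)}}{2054} = \frac{3 \cdot \frac{3}{4}}{2054} = \frac{9}{4} \cdot \frac{1}{2054} = \frac{9}{8216}$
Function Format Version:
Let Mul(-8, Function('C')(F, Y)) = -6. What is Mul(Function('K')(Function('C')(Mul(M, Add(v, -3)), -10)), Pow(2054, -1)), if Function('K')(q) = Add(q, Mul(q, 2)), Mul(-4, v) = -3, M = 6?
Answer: Rational(9, 8216) ≈ 0.0010954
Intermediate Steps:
v = Rational(3, 4) (v = Mul(Rational(-1, 4), -3) = Rational(3, 4) ≈ 0.75000)
Function('C')(F, Y) = Rational(3, 4) (Function('C')(F, Y) = Mul(Rational(-1, 8), -6) = Rational(3, 4))
Function('K')(q) = Mul(3, q) (Function('K')(q) = Add(q, Mul(2, q)) = Mul(3, q))
Mul(Function('K')(Function('C')(Mul(M, Add(v, -3)), -10)), Pow(2054, -1)) = Mul(Mul(3, Rational(3, 4)), Pow(2054, -1)) = Mul(Rational(9, 4), Rational(1, 2054)) = Rational(9, 8216)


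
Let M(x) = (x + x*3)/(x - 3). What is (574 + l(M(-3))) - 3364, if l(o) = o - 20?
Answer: -2808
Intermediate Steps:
M(x) = 4*x/(-3 + x) (M(x) = (x + 3*x)/(-3 + x) = (4*x)/(-3 + x) = 4*x/(-3 + x))
l(o) = -20 + o
(574 + l(M(-3))) - 3364 = (574 + (-20 + 4*(-3)/(-3 - 3))) - 3364 = (574 + (-20 + 4*(-3)/(-6))) - 3364 = (574 + (-20 + 4*(-3)*(-1/6))) - 3364 = (574 + (-20 + 2)) - 3364 = (574 - 18) - 3364 = 556 - 3364 = -2808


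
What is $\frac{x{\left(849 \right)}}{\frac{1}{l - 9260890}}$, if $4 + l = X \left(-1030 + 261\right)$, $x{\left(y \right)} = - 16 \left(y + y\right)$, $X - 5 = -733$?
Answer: $236390452416$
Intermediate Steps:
$X = -728$ ($X = 5 - 733 = -728$)
$x{\left(y \right)} = - 32 y$ ($x{\left(y \right)} = - 16 \cdot 2 y = - 32 y$)
$l = 559828$ ($l = -4 - 728 \left(-1030 + 261\right) = -4 - -559832 = -4 + 559832 = 559828$)
$\frac{x{\left(849 \right)}}{\frac{1}{l - 9260890}} = \frac{\left(-32\right) 849}{\frac{1}{559828 - 9260890}} = - \frac{27168}{\frac{1}{-8701062}} = - \frac{27168}{- \frac{1}{8701062}} = \left(-27168\right) \left(-8701062\right) = 236390452416$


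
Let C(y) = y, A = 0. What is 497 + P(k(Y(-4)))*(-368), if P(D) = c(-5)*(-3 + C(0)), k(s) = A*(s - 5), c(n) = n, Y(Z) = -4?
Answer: -5023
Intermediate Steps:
k(s) = 0 (k(s) = 0*(s - 5) = 0*(-5 + s) = 0)
P(D) = 15 (P(D) = -5*(-3 + 0) = -5*(-3) = 15)
497 + P(k(Y(-4)))*(-368) = 497 + 15*(-368) = 497 - 5520 = -5023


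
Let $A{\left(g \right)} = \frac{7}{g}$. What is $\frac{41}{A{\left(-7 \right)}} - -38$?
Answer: $-3$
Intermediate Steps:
$\frac{41}{A{\left(-7 \right)}} - -38 = \frac{41}{7 \frac{1}{-7}} - -38 = \frac{41}{7 \left(- \frac{1}{7}\right)} + 38 = \frac{41}{-1} + 38 = 41 \left(-1\right) + 38 = -41 + 38 = -3$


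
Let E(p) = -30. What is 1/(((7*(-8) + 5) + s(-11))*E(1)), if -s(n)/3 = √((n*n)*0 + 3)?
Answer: 17/25740 - √3/25740 ≈ 0.00059316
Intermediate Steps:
s(n) = -3*√3 (s(n) = -3*√((n*n)*0 + 3) = -3*√(n²*0 + 3) = -3*√(0 + 3) = -3*√3)
1/(((7*(-8) + 5) + s(-11))*E(1)) = 1/(((7*(-8) + 5) - 3*√3)*(-30)) = 1/(((-56 + 5) - 3*√3)*(-30)) = 1/((-51 - 3*√3)*(-30)) = 1/(1530 + 90*√3)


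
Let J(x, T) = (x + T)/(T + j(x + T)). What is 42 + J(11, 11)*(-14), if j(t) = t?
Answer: 98/3 ≈ 32.667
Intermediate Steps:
J(x, T) = (T + x)/(x + 2*T) (J(x, T) = (x + T)/(T + (x + T)) = (T + x)/(T + (T + x)) = (T + x)/(x + 2*T))
42 + J(11, 11)*(-14) = 42 + ((11 + 11)/(11 + 2*11))*(-14) = 42 + (22/(11 + 22))*(-14) = 42 + (22/33)*(-14) = 42 + ((1/33)*22)*(-14) = 42 + (⅔)*(-14) = 42 - 28/3 = 98/3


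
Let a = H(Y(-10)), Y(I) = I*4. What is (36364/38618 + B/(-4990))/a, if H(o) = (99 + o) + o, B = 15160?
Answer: -20199626/183068629 ≈ -0.11034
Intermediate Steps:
Y(I) = 4*I
H(o) = 99 + 2*o
a = 19 (a = 99 + 2*(4*(-10)) = 99 + 2*(-40) = 99 - 80 = 19)
(36364/38618 + B/(-4990))/a = (36364/38618 + 15160/(-4990))/19 = (36364*(1/38618) + 15160*(-1/4990))*(1/19) = (18182/19309 - 1516/499)*(1/19) = -20199626/9635191*1/19 = -20199626/183068629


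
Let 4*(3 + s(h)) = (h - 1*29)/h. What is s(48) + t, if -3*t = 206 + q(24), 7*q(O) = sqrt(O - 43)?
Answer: -13741/192 - I*sqrt(19)/21 ≈ -71.568 - 0.20757*I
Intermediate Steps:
s(h) = -3 + (-29 + h)/(4*h) (s(h) = -3 + ((h - 1*29)/h)/4 = -3 + ((h - 29)/h)/4 = -3 + ((-29 + h)/h)/4 = -3 + (-29 + h)/(4*h))
q(O) = sqrt(-43 + O)/7 (q(O) = sqrt(O - 43)/7 = sqrt(-43 + O)/7)
t = -206/3 - I*sqrt(19)/21 (t = -(206 + sqrt(-43 + 24)/7)/3 = -(206 + sqrt(-19)/7)/3 = -(206 + (I*sqrt(19))/7)/3 = -(206 + I*sqrt(19)/7)/3 = -206/3 - I*sqrt(19)/21 ≈ -68.667 - 0.20757*I)
s(48) + t = (1/4)*(-29 - 11*48)/48 + (-206/3 - I*sqrt(19)/21) = (1/4)*(1/48)*(-29 - 528) + (-206/3 - I*sqrt(19)/21) = (1/4)*(1/48)*(-557) + (-206/3 - I*sqrt(19)/21) = -557/192 + (-206/3 - I*sqrt(19)/21) = -13741/192 - I*sqrt(19)/21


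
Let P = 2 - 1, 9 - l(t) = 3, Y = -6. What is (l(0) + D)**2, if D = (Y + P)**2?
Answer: 961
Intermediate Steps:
l(t) = 6 (l(t) = 9 - 1*3 = 9 - 3 = 6)
P = 1
D = 25 (D = (-6 + 1)**2 = (-5)**2 = 25)
(l(0) + D)**2 = (6 + 25)**2 = 31**2 = 961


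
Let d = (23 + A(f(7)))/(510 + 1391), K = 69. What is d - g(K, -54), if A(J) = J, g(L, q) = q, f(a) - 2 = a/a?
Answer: 102680/1901 ≈ 54.014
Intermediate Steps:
f(a) = 3 (f(a) = 2 + a/a = 2 + 1 = 3)
d = 26/1901 (d = (23 + 3)/(510 + 1391) = 26/1901 ≈ 0.013677)
d - g(K, -54) = 26/1901 - 1*(-54) = 26/1901 + 54 = 102680/1901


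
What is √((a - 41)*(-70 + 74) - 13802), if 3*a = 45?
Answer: I*√13906 ≈ 117.92*I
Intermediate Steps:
a = 15 (a = (⅓)*45 = 15)
√((a - 41)*(-70 + 74) - 13802) = √((15 - 41)*(-70 + 74) - 13802) = √(-26*4 - 13802) = √(-104 - 13802) = √(-13906) = I*√13906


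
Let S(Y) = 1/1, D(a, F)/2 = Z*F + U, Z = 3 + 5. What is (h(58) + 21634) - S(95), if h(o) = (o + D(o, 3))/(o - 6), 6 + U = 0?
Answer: 562505/26 ≈ 21635.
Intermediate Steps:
U = -6 (U = -6 + 0 = -6)
Z = 8
D(a, F) = -12 + 16*F (D(a, F) = 2*(8*F - 6) = 2*(-6 + 8*F) = -12 + 16*F)
S(Y) = 1
h(o) = (36 + o)/(-6 + o) (h(o) = (o + (-12 + 16*3))/(o - 6) = (o + (-12 + 48))/(-6 + o) = (o + 36)/(-6 + o) = (36 + o)/(-6 + o))
(h(58) + 21634) - S(95) = ((36 + 58)/(-6 + 58) + 21634) - 1*1 = (94/52 + 21634) - 1 = ((1/52)*94 + 21634) - 1 = (47/26 + 21634) - 1 = 562531/26 - 1 = 562505/26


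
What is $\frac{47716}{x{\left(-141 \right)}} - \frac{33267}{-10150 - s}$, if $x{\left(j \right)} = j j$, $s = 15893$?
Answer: $\frac{634683005}{172586961} \approx 3.6775$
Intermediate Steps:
$x{\left(j \right)} = j^{2}$
$\frac{47716}{x{\left(-141 \right)}} - \frac{33267}{-10150 - s} = \frac{47716}{\left(-141\right)^{2}} - \frac{33267}{-10150 - 15893} = \frac{47716}{19881} - \frac{33267}{-10150 - 15893} = 47716 \cdot \frac{1}{19881} - \frac{33267}{-26043} = \frac{47716}{19881} - - \frac{11089}{8681} = \frac{47716}{19881} + \frac{11089}{8681} = \frac{634683005}{172586961}$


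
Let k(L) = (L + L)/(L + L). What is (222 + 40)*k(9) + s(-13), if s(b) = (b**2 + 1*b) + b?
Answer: 405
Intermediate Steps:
s(b) = b**2 + 2*b (s(b) = (b**2 + b) + b = (b + b**2) + b = b**2 + 2*b)
k(L) = 1 (k(L) = (2*L)/((2*L)) = (2*L)*(1/(2*L)) = 1)
(222 + 40)*k(9) + s(-13) = (222 + 40)*1 - 13*(2 - 13) = 262*1 - 13*(-11) = 262 + 143 = 405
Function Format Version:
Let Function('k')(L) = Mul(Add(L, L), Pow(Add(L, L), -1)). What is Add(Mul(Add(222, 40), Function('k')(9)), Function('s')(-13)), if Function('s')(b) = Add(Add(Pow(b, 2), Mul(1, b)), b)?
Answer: 405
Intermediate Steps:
Function('s')(b) = Add(Pow(b, 2), Mul(2, b)) (Function('s')(b) = Add(Add(Pow(b, 2), b), b) = Add(Add(b, Pow(b, 2)), b) = Add(Pow(b, 2), Mul(2, b)))
Function('k')(L) = 1 (Function('k')(L) = Mul(Mul(2, L), Pow(Mul(2, L), -1)) = Mul(Mul(2, L), Mul(Rational(1, 2), Pow(L, -1))) = 1)
Add(Mul(Add(222, 40), Function('k')(9)), Function('s')(-13)) = Add(Mul(Add(222, 40), 1), Mul(-13, Add(2, -13))) = Add(Mul(262, 1), Mul(-13, -11)) = Add(262, 143) = 405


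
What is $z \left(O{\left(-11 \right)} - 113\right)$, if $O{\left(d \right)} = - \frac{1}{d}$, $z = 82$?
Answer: $- \frac{101844}{11} \approx -9258.5$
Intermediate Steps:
$z \left(O{\left(-11 \right)} - 113\right) = 82 \left(- \frac{1}{-11} - 113\right) = 82 \left(\left(-1\right) \left(- \frac{1}{11}\right) - 113\right) = 82 \left(\frac{1}{11} - 113\right) = 82 \left(- \frac{1242}{11}\right) = - \frac{101844}{11}$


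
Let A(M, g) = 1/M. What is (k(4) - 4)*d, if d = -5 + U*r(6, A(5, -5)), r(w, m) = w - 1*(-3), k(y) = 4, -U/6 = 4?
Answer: 0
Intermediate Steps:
U = -24 (U = -6*4 = -24)
r(w, m) = 3 + w (r(w, m) = w + 3 = 3 + w)
d = -221 (d = -5 - 24*(3 + 6) = -5 - 24*9 = -5 - 216 = -221)
(k(4) - 4)*d = (4 - 4)*(-221) = 0*(-221) = 0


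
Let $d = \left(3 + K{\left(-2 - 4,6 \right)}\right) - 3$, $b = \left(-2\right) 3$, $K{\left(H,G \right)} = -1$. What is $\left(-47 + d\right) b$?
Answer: $288$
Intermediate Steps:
$b = -6$
$d = -1$ ($d = \left(3 - 1\right) - 3 = 2 - 3 = -1$)
$\left(-47 + d\right) b = \left(-47 - 1\right) \left(-6\right) = \left(-48\right) \left(-6\right) = 288$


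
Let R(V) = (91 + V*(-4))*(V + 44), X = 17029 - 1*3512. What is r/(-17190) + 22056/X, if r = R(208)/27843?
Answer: 195536899666/119805969535 ≈ 1.6321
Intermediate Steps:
X = 13517 (X = 17029 - 3512 = 13517)
R(V) = (44 + V)*(91 - 4*V) (R(V) = (91 - 4*V)*(44 + V) = (44 + V)*(91 - 4*V))
r = -62244/9281 (r = (4004 - 85*208 - 4*208**2)/27843 = (4004 - 17680 - 4*43264)*(1/27843) = (4004 - 17680 - 173056)*(1/27843) = -186732*1/27843 = -62244/9281 ≈ -6.7066)
r/(-17190) + 22056/X = -62244/9281/(-17190) + 22056/13517 = -62244/9281*(-1/17190) + 22056*(1/13517) = 3458/8863355 + 22056/13517 = 195536899666/119805969535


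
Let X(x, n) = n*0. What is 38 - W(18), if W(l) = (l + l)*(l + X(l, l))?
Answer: -610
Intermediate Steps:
X(x, n) = 0
W(l) = 2*l² (W(l) = (l + l)*(l + 0) = (2*l)*l = 2*l²)
38 - W(18) = 38 - 2*18² = 38 - 2*324 = 38 - 1*648 = 38 - 648 = -610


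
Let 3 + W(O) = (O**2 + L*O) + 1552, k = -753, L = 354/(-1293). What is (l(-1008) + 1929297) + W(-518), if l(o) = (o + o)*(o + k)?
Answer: 2478029250/431 ≈ 5.7495e+6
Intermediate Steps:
L = -118/431 (L = 354*(-1/1293) = -118/431 ≈ -0.27378)
W(O) = 1549 + O**2 - 118*O/431 (W(O) = -3 + ((O**2 - 118*O/431) + 1552) = -3 + (1552 + O**2 - 118*O/431) = 1549 + O**2 - 118*O/431)
l(o) = 2*o*(-753 + o) (l(o) = (o + o)*(o - 753) = (2*o)*(-753 + o) = 2*o*(-753 + o))
(l(-1008) + 1929297) + W(-518) = (2*(-1008)*(-753 - 1008) + 1929297) + (1549 + (-518)**2 - 118/431*(-518)) = (2*(-1008)*(-1761) + 1929297) + (1549 + 268324 + 61124/431) = (3550176 + 1929297) + 116376387/431 = 5479473 + 116376387/431 = 2478029250/431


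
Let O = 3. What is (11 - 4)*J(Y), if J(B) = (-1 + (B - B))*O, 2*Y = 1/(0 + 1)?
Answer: -21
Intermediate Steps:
Y = ½ (Y = 1/(2*(0 + 1)) = (½)/1 = (½)*1 = ½ ≈ 0.50000)
J(B) = -3 (J(B) = (-1 + (B - B))*3 = (-1 + 0)*3 = -1*3 = -3)
(11 - 4)*J(Y) = (11 - 4)*(-3) = 7*(-3) = -21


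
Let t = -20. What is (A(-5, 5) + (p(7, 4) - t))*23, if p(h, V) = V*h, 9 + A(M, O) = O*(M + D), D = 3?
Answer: 667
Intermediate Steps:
A(M, O) = -9 + O*(3 + M) (A(M, O) = -9 + O*(M + 3) = -9 + O*(3 + M))
(A(-5, 5) + (p(7, 4) - t))*23 = ((-9 + 3*5 - 5*5) + (4*7 - 1*(-20)))*23 = ((-9 + 15 - 25) + (28 + 20))*23 = (-19 + 48)*23 = 29*23 = 667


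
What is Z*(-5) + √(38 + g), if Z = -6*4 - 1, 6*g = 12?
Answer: 125 + 2*√10 ≈ 131.32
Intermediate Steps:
g = 2 (g = (⅙)*12 = 2)
Z = -25 (Z = -24 - 1 = -25)
Z*(-5) + √(38 + g) = -25*(-5) + √(38 + 2) = 125 + √40 = 125 + 2*√10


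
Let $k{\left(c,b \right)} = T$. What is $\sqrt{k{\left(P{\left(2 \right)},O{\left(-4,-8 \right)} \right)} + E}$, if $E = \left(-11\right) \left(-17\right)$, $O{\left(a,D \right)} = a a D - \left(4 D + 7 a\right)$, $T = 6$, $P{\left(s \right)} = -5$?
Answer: $\sqrt{193} \approx 13.892$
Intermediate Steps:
$O{\left(a,D \right)} = - 7 a - 4 D + D a^{2}$ ($O{\left(a,D \right)} = a^{2} D - \left(4 D + 7 a\right) = D a^{2} - \left(4 D + 7 a\right) = - 7 a - 4 D + D a^{2}$)
$k{\left(c,b \right)} = 6$
$E = 187$
$\sqrt{k{\left(P{\left(2 \right)},O{\left(-4,-8 \right)} \right)} + E} = \sqrt{6 + 187} = \sqrt{193}$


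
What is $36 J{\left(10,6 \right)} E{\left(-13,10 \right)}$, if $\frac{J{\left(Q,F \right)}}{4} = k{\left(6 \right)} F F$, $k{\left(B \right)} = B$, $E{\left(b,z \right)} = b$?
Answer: $-404352$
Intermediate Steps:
$J{\left(Q,F \right)} = 24 F^{2}$ ($J{\left(Q,F \right)} = 4 \cdot 6 F F = 4 \cdot 6 F^{2} = 24 F^{2}$)
$36 J{\left(10,6 \right)} E{\left(-13,10 \right)} = 36 \cdot 24 \cdot 6^{2} \left(-13\right) = 36 \cdot 24 \cdot 36 \left(-13\right) = 36 \cdot 864 \left(-13\right) = 31104 \left(-13\right) = -404352$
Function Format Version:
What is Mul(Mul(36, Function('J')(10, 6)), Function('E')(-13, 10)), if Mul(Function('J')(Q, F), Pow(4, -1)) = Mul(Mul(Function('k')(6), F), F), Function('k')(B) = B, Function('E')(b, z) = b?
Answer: -404352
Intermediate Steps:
Function('J')(Q, F) = Mul(24, Pow(F, 2)) (Function('J')(Q, F) = Mul(4, Mul(Mul(6, F), F)) = Mul(4, Mul(6, Pow(F, 2))) = Mul(24, Pow(F, 2)))
Mul(Mul(36, Function('J')(10, 6)), Function('E')(-13, 10)) = Mul(Mul(36, Mul(24, Pow(6, 2))), -13) = Mul(Mul(36, Mul(24, 36)), -13) = Mul(Mul(36, 864), -13) = Mul(31104, -13) = -404352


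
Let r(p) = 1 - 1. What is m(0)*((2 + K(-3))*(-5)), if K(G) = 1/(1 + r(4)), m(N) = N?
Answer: 0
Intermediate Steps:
r(p) = 0
K(G) = 1 (K(G) = 1/(1 + 0) = 1/1 = 1)
m(0)*((2 + K(-3))*(-5)) = 0*((2 + 1)*(-5)) = 0*(3*(-5)) = 0*(-15) = 0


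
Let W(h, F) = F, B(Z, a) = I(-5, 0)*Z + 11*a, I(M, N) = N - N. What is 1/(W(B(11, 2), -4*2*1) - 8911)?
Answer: -1/8919 ≈ -0.00011212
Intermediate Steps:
I(M, N) = 0
B(Z, a) = 11*a (B(Z, a) = 0*Z + 11*a = 0 + 11*a = 11*a)
1/(W(B(11, 2), -4*2*1) - 8911) = 1/(-4*2*1 - 8911) = 1/(-8*1 - 8911) = 1/(-8 - 8911) = 1/(-8919) = -1/8919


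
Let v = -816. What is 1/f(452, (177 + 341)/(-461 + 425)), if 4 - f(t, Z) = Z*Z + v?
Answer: 324/198599 ≈ 0.0016314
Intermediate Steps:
f(t, Z) = 820 - Z**2 (f(t, Z) = 4 - (Z*Z - 816) = 4 - (Z**2 - 816) = 4 - (-816 + Z**2) = 4 + (816 - Z**2) = 820 - Z**2)
1/f(452, (177 + 341)/(-461 + 425)) = 1/(820 - ((177 + 341)/(-461 + 425))**2) = 1/(820 - (518/(-36))**2) = 1/(820 - (518*(-1/36))**2) = 1/(820 - (-259/18)**2) = 1/(820 - 1*67081/324) = 1/(820 - 67081/324) = 1/(198599/324) = 324/198599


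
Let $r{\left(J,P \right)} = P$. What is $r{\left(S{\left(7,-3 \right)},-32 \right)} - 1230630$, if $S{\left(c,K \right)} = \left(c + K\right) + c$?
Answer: $-1230662$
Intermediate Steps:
$S{\left(c,K \right)} = K + 2 c$ ($S{\left(c,K \right)} = \left(K + c\right) + c = K + 2 c$)
$r{\left(S{\left(7,-3 \right)},-32 \right)} - 1230630 = -32 - 1230630 = -1230662$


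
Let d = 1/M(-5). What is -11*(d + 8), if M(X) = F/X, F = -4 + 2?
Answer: -231/2 ≈ -115.50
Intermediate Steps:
F = -2
M(X) = -2/X
d = 5/2 (d = 1/(-2/(-5)) = 1/(-2*(-1/5)) = 1/(2/5) = 5/2 ≈ 2.5000)
-11*(d + 8) = -11*(5/2 + 8) = -11*21/2 = -231/2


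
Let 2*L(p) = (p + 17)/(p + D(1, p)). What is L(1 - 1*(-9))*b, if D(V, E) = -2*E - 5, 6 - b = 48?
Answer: 189/5 ≈ 37.800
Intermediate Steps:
b = -42 (b = 6 - 1*48 = 6 - 48 = -42)
D(V, E) = -5 - 2*E
L(p) = (17 + p)/(2*(-5 - p)) (L(p) = ((p + 17)/(p + (-5 - 2*p)))/2 = ((17 + p)/(-5 - p))/2 = (17 + p)/(2*(-5 - p)))
L(1 - 1*(-9))*b = ((17 + (1 - 1*(-9)))/(2*(-5 - (1 - 1*(-9)))))*(-42) = ((17 + (1 + 9))/(2*(-5 - (1 + 9))))*(-42) = ((17 + 10)/(2*(-5 - 1*10)))*(-42) = ((½)*27/(-5 - 10))*(-42) = ((½)*27/(-15))*(-42) = ((½)*(-1/15)*27)*(-42) = -9/10*(-42) = 189/5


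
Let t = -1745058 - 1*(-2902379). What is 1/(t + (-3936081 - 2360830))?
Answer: -1/5139590 ≈ -1.9457e-7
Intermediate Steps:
t = 1157321 (t = -1745058 + 2902379 = 1157321)
1/(t + (-3936081 - 2360830)) = 1/(1157321 + (-3936081 - 2360830)) = 1/(1157321 - 6296911) = 1/(-5139590) = -1/5139590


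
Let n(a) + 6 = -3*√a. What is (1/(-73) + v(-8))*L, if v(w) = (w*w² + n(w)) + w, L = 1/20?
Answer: -38399/1460 - 3*I*√2/10 ≈ -26.301 - 0.42426*I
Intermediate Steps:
n(a) = -6 - 3*√a
L = 1/20 ≈ 0.050000
v(w) = -6 + w + w³ - 3*√w (v(w) = (w*w² + (-6 - 3*√w)) + w = (w³ + (-6 - 3*√w)) + w = (-6 + w³ - 3*√w) + w = -6 + w + w³ - 3*√w)
(1/(-73) + v(-8))*L = (1/(-73) + (-6 - 8 + (-8)³ - 6*I*√2))*(1/20) = (-1/73 + (-6 - 8 - 512 - 6*I*√2))*(1/20) = (-1/73 + (-526 - 6*I*√2))*(1/20) = (-38399/73 - 6*I*√2)*(1/20) = -38399/1460 - 3*I*√2/10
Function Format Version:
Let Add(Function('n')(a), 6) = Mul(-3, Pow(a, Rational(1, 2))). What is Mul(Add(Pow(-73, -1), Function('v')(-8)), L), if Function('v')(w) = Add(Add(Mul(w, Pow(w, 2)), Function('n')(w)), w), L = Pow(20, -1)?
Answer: Add(Rational(-38399, 1460), Mul(Rational(-3, 10), I, Pow(2, Rational(1, 2)))) ≈ Add(-26.301, Mul(-0.42426, I))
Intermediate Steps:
Function('n')(a) = Add(-6, Mul(-3, Pow(a, Rational(1, 2))))
L = Rational(1, 20) ≈ 0.050000
Function('v')(w) = Add(-6, w, Pow(w, 3), Mul(-3, Pow(w, Rational(1, 2)))) (Function('v')(w) = Add(Add(Mul(w, Pow(w, 2)), Add(-6, Mul(-3, Pow(w, Rational(1, 2))))), w) = Add(Add(Pow(w, 3), Add(-6, Mul(-3, Pow(w, Rational(1, 2))))), w) = Add(Add(-6, Pow(w, 3), Mul(-3, Pow(w, Rational(1, 2)))), w) = Add(-6, w, Pow(w, 3), Mul(-3, Pow(w, Rational(1, 2)))))
Mul(Add(Pow(-73, -1), Function('v')(-8)), L) = Mul(Add(Pow(-73, -1), Add(-6, -8, Pow(-8, 3), Mul(-3, Pow(-8, Rational(1, 2))))), Rational(1, 20)) = Mul(Add(Rational(-1, 73), Add(-6, -8, -512, Mul(-3, Mul(2, I, Pow(2, Rational(1, 2)))))), Rational(1, 20)) = Mul(Add(Rational(-1, 73), Add(-6, -8, -512, Mul(-6, I, Pow(2, Rational(1, 2))))), Rational(1, 20)) = Mul(Add(Rational(-1, 73), Add(-526, Mul(-6, I, Pow(2, Rational(1, 2))))), Rational(1, 20)) = Mul(Add(Rational(-38399, 73), Mul(-6, I, Pow(2, Rational(1, 2)))), Rational(1, 20)) = Add(Rational(-38399, 1460), Mul(Rational(-3, 10), I, Pow(2, Rational(1, 2))))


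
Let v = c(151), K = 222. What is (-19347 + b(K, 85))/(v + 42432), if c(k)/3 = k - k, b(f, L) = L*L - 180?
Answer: -6151/21216 ≈ -0.28992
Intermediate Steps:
b(f, L) = -180 + L**2 (b(f, L) = L**2 - 180 = -180 + L**2)
c(k) = 0 (c(k) = 3*(k - k) = 3*0 = 0)
v = 0
(-19347 + b(K, 85))/(v + 42432) = (-19347 + (-180 + 85**2))/(0 + 42432) = (-19347 + (-180 + 7225))/42432 = (-19347 + 7045)*(1/42432) = -12302*1/42432 = -6151/21216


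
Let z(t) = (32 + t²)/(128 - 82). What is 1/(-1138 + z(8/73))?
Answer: -122567/139395950 ≈ -0.00087927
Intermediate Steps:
z(t) = 16/23 + t²/46 (z(t) = (32 + t²)/46 = (32 + t²)*(1/46) = 16/23 + t²/46)
1/(-1138 + z(8/73)) = 1/(-1138 + (16/23 + (8/73)²/46)) = 1/(-1138 + (16/23 + (1/46)*(64/5329))) = 1/(-1138 + (16/23 + 32/122567)) = 1/(-1138 + 85296/122567) = 1/(-139395950/122567) = -122567/139395950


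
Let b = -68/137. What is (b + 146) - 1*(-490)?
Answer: 87064/137 ≈ 635.50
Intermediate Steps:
b = -68/137 (b = -68*1/137 = -68/137 ≈ -0.49635)
(b + 146) - 1*(-490) = (-68/137 + 146) - 1*(-490) = 19934/137 + 490 = 87064/137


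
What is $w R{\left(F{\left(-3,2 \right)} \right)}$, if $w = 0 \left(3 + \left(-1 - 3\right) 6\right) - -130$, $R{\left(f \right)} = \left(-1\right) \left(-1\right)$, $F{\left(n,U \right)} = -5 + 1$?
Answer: $130$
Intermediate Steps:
$F{\left(n,U \right)} = -4$
$R{\left(f \right)} = 1$
$w = 130$ ($w = 0 \left(3 - 24\right) + 130 = 0 \left(-21\right) + 130 = 0 + 130 = 130$)
$w R{\left(F{\left(-3,2 \right)} \right)} = 130 \cdot 1 = 130$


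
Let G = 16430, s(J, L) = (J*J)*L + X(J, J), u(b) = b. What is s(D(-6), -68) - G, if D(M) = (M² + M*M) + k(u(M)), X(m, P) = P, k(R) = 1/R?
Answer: -6610321/18 ≈ -3.6724e+5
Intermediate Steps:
D(M) = 1/M + 2*M² (D(M) = (M² + M*M) + 1/M = (M² + M²) + 1/M = 2*M² + 1/M = 1/M + 2*M²)
s(J, L) = J + L*J² (s(J, L) = (J*J)*L + J = J²*L + J = L*J² + J = J + L*J²)
s(D(-6), -68) - G = ((1 + 2*(-6)³)/(-6))*(1 + ((1 + 2*(-6)³)/(-6))*(-68)) - 1*16430 = (-(1 + 2*(-216))/6)*(1 - (1 + 2*(-216))/6*(-68)) - 16430 = (-(1 - 432)/6)*(1 - (1 - 432)/6*(-68)) - 16430 = (-⅙*(-431))*(1 - ⅙*(-431)*(-68)) - 16430 = 431*(1 + (431/6)*(-68))/6 - 16430 = 431*(1 - 14654/3)/6 - 16430 = (431/6)*(-14651/3) - 16430 = -6314581/18 - 16430 = -6610321/18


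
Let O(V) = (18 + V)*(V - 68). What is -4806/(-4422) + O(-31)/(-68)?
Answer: -894051/50116 ≈ -17.840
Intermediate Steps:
O(V) = (-68 + V)*(18 + V) (O(V) = (18 + V)*(-68 + V) = (-68 + V)*(18 + V))
-4806/(-4422) + O(-31)/(-68) = -4806/(-4422) + (-1224 + (-31)**2 - 50*(-31))/(-68) = -4806*(-1/4422) + (-1224 + 961 + 1550)*(-1/68) = 801/737 + 1287*(-1/68) = 801/737 - 1287/68 = -894051/50116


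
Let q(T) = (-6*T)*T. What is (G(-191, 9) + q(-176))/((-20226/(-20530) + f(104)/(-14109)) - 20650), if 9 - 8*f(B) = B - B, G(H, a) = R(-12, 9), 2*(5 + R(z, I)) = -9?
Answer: 71783181666580/7974863473283 ≈ 9.0012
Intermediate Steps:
R(z, I) = -19/2 (R(z, I) = -5 + (½)*(-9) = -5 - 9/2 = -19/2)
q(T) = -6*T²
G(H, a) = -19/2
f(B) = 9/8 (f(B) = 9/8 - (B - B)/8 = 9/8 - ⅛*0 = 9/8 + 0 = 9/8)
(G(-191, 9) + q(-176))/((-20226/(-20530) + f(104)/(-14109)) - 20650) = (-19/2 - 6*(-176)²)/((-20226/(-20530) + (9/8)/(-14109)) - 20650) = (-19/2 - 6*30976)/((-20226*(-1/20530) + (9/8)*(-1/14109)) - 20650) = (-19/2 - 185856)/((10113/10265 - 3/37624) - 20650) = -371731/(2*(380460717/386210360 - 20650)) = -371731/(2*(-7974863473283/386210360)) = -371731/2*(-386210360/7974863473283) = 71783181666580/7974863473283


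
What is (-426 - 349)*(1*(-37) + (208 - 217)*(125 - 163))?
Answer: -236375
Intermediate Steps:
(-426 - 349)*(1*(-37) + (208 - 217)*(125 - 163)) = -775*(-37 - 9*(-38)) = -775*(-37 + 342) = -775*305 = -236375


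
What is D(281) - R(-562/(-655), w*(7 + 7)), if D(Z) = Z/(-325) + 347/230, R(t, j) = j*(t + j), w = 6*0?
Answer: 9629/14950 ≈ 0.64408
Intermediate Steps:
w = 0
R(t, j) = j*(j + t)
D(Z) = 347/230 - Z/325 (D(Z) = Z*(-1/325) + 347*(1/230) = -Z/325 + 347/230 = 347/230 - Z/325)
D(281) - R(-562/(-655), w*(7 + 7)) = (347/230 - 1/325*281) - 0*(7 + 7)*(0*(7 + 7) - 562/(-655)) = (347/230 - 281/325) - 0*14*(0*14 - 562*(-1/655)) = 9629/14950 - 0*(0 + 562/655) = 9629/14950 - 0*562/655 = 9629/14950 - 1*0 = 9629/14950 + 0 = 9629/14950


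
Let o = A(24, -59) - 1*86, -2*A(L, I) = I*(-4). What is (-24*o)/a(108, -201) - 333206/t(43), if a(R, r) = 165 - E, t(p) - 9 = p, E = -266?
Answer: -71678597/11206 ≈ -6396.4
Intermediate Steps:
t(p) = 9 + p
A(L, I) = 2*I (A(L, I) = -I*(-4)/2 = -(-2)*I = 2*I)
o = -204 (o = 2*(-59) - 1*86 = -118 - 86 = -204)
a(R, r) = 431 (a(R, r) = 165 - 1*(-266) = 165 + 266 = 431)
(-24*o)/a(108, -201) - 333206/t(43) = -24*(-204)/431 - 333206/(9 + 43) = 4896*(1/431) - 333206/52 = 4896/431 - 333206*1/52 = 4896/431 - 166603/26 = -71678597/11206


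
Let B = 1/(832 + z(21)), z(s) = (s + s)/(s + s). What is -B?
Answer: -1/833 ≈ -0.0012005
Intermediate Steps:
z(s) = 1 (z(s) = (2*s)/((2*s)) = (2*s)*(1/(2*s)) = 1)
B = 1/833 (B = 1/(832 + 1) = 1/833 ≈ 0.0012005)
-B = -1*1/833 = -1/833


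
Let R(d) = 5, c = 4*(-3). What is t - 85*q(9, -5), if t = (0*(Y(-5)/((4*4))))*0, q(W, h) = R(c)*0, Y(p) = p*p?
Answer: 0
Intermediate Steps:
Y(p) = p**2
c = -12
q(W, h) = 0 (q(W, h) = 5*0 = 0)
t = 0 (t = (0*((-5)**2/((4*4))))*0 = (0*(25/16))*0 = 0*0 = 0)
t - 85*q(9, -5) = 0 - 85*0 = 0 + 0 = 0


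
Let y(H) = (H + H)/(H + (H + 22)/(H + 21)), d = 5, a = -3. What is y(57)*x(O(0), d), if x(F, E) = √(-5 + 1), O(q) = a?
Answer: 17784*I/4525 ≈ 3.9302*I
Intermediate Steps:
O(q) = -3
x(F, E) = 2*I (x(F, E) = √(-4) = 2*I)
y(H) = 2*H/(H + (22 + H)/(21 + H)) (y(H) = (2*H)/(H + (22 + H)/(21 + H)) = 2*H/(H + (22 + H)/(21 + H)))
y(57)*x(O(0), d) = (2*57*(21 + 57)/(22 + 57² + 22*57))*(2*I) = (2*57*78/(22 + 3249 + 1254))*(2*I) = (2*57*78/4525)*(2*I) = (2*57*(1/4525)*78)*(2*I) = 8892*(2*I)/4525 = 17784*I/4525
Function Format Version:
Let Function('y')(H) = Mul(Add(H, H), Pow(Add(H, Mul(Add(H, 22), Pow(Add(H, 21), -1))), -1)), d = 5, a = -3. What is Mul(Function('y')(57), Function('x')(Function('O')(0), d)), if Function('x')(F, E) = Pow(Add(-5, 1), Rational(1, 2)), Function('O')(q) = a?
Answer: Mul(Rational(17784, 4525), I) ≈ Mul(3.9302, I)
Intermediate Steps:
Function('O')(q) = -3
Function('x')(F, E) = Mul(2, I) (Function('x')(F, E) = Pow(-4, Rational(1, 2)) = Mul(2, I))
Function('y')(H) = Mul(2, H, Pow(Add(H, Mul(Pow(Add(21, H), -1), Add(22, H))), -1)) (Function('y')(H) = Mul(Mul(2, H), Pow(Add(H, Mul(Add(22, H), Pow(Add(21, H), -1))), -1)) = Mul(Mul(2, H), Pow(Add(H, Mul(Pow(Add(21, H), -1), Add(22, H))), -1)) = Mul(2, H, Pow(Add(H, Mul(Pow(Add(21, H), -1), Add(22, H))), -1)))
Mul(Function('y')(57), Function('x')(Function('O')(0), d)) = Mul(Mul(2, 57, Pow(Add(22, Pow(57, 2), Mul(22, 57)), -1), Add(21, 57)), Mul(2, I)) = Mul(Mul(2, 57, Pow(Add(22, 3249, 1254), -1), 78), Mul(2, I)) = Mul(Mul(2, 57, Pow(4525, -1), 78), Mul(2, I)) = Mul(Mul(2, 57, Rational(1, 4525), 78), Mul(2, I)) = Mul(Rational(8892, 4525), Mul(2, I)) = Mul(Rational(17784, 4525), I)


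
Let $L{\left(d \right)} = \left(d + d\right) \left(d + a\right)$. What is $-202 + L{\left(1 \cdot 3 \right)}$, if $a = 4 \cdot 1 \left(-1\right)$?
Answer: $-208$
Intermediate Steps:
$a = -4$ ($a = 4 \left(-1\right) = -4$)
$L{\left(d \right)} = 2 d \left(-4 + d\right)$ ($L{\left(d \right)} = \left(d + d\right) \left(d - 4\right) = 2 d \left(-4 + d\right)$)
$-202 + L{\left(1 \cdot 3 \right)} = -202 + 2 \cdot 1 \cdot 3 \left(-4 + 1 \cdot 3\right) = -202 + 2 \cdot 3 \left(-4 + 3\right) = -202 + 2 \cdot 3 \left(-1\right) = -202 - 6 = -208$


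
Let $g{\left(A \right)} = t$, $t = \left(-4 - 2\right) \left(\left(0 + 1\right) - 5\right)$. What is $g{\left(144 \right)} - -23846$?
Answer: $23870$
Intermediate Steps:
$t = 24$ ($t = - 6 \left(1 - 5\right) = \left(-6\right) \left(-4\right) = 24$)
$g{\left(A \right)} = 24$
$g{\left(144 \right)} - -23846 = 24 - -23846 = 24 + 23846 = 23870$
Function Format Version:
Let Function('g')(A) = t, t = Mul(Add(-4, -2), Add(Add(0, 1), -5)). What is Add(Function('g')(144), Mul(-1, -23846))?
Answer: 23870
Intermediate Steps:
t = 24 (t = Mul(-6, Add(1, -5)) = Mul(-6, -4) = 24)
Function('g')(A) = 24
Add(Function('g')(144), Mul(-1, -23846)) = Add(24, Mul(-1, -23846)) = Add(24, 23846) = 23870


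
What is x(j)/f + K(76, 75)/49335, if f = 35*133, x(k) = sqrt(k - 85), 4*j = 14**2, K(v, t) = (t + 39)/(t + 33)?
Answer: 19/888030 + 6*I/4655 ≈ 2.1396e-5 + 0.0012889*I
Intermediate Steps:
K(v, t) = (39 + t)/(33 + t)
j = 49 (j = (1/4)*14**2 = (1/4)*196 = 49)
x(k) = sqrt(-85 + k)
f = 4655
x(j)/f + K(76, 75)/49335 = sqrt(-85 + 49)/4655 + ((39 + 75)/(33 + 75))/49335 = sqrt(-36)*(1/4655) + (114/108)*(1/49335) = (6*I)*(1/4655) + ((1/108)*114)*(1/49335) = 6*I/4655 + (19/18)*(1/49335) = 6*I/4655 + 19/888030 = 19/888030 + 6*I/4655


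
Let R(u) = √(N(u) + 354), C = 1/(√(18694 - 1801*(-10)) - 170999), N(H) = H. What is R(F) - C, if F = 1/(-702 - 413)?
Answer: 170999/29240621297 + √440100535/1115 + 4*√2294/29240621297 ≈ 18.815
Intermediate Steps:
C = 1/(-170999 + 4*√2294) (C = 1/(√(18694 + 18010) - 170999) = 1/(√36704 - 170999) = 1/(4*√2294 - 170999) = 1/(-170999 + 4*√2294) ≈ -5.8545e-6)
F = -1/1115 (F = 1/(-1115) = -1/1115 ≈ -0.00089686)
R(u) = √(354 + u) (R(u) = √(u + 354) = √(354 + u))
R(F) - C = √(354 - 1/1115) - (-170999/29240621297 - 4*√2294/29240621297) = √(394709/1115) + (170999/29240621297 + 4*√2294/29240621297) = √440100535/1115 + (170999/29240621297 + 4*√2294/29240621297) = 170999/29240621297 + √440100535/1115 + 4*√2294/29240621297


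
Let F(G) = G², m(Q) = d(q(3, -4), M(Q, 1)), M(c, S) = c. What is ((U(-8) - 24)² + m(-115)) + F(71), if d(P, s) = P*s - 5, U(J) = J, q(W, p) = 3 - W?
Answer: 6060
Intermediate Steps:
d(P, s) = -5 + P*s
m(Q) = -5 (m(Q) = -5 + (3 - 1*3)*Q = -5 + (3 - 3)*Q = -5 + 0*Q = -5 + 0 = -5)
((U(-8) - 24)² + m(-115)) + F(71) = ((-8 - 24)² - 5) + 71² = ((-32)² - 5) + 5041 = (1024 - 5) + 5041 = 1019 + 5041 = 6060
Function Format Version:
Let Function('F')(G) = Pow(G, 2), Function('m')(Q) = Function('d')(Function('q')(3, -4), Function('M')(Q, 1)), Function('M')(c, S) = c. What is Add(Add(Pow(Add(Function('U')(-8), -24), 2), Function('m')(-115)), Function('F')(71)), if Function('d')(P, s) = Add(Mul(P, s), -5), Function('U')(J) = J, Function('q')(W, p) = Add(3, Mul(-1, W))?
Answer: 6060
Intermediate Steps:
Function('d')(P, s) = Add(-5, Mul(P, s))
Function('m')(Q) = -5 (Function('m')(Q) = Add(-5, Mul(Add(3, Mul(-1, 3)), Q)) = Add(-5, Mul(Add(3, -3), Q)) = Add(-5, Mul(0, Q)) = Add(-5, 0) = -5)
Add(Add(Pow(Add(Function('U')(-8), -24), 2), Function('m')(-115)), Function('F')(71)) = Add(Add(Pow(Add(-8, -24), 2), -5), Pow(71, 2)) = Add(Add(Pow(-32, 2), -5), 5041) = Add(Add(1024, -5), 5041) = Add(1019, 5041) = 6060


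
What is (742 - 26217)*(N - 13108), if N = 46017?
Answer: -838356775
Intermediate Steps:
(742 - 26217)*(N - 13108) = (742 - 26217)*(46017 - 13108) = -25475*32909 = -838356775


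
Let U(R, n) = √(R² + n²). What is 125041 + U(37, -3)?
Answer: 125041 + √1378 ≈ 1.2508e+5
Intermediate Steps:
125041 + U(37, -3) = 125041 + √(37² + (-3)²) = 125041 + √(1369 + 9) = 125041 + √1378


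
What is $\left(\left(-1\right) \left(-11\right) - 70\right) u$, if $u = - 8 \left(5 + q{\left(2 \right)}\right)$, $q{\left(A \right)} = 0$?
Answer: $2360$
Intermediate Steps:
$u = -40$ ($u = - 8 \left(5 + 0\right) = \left(-8\right) 5 = -40$)
$\left(\left(-1\right) \left(-11\right) - 70\right) u = \left(\left(-1\right) \left(-11\right) - 70\right) \left(-40\right) = \left(11 - 70\right) \left(-40\right) = \left(-59\right) \left(-40\right) = 2360$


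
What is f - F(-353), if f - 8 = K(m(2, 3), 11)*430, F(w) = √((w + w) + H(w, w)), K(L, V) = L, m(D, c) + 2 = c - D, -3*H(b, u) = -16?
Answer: -422 - I*√6306/3 ≈ -422.0 - 26.47*I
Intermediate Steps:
H(b, u) = 16/3 (H(b, u) = -⅓*(-16) = 16/3)
m(D, c) = -2 + c - D (m(D, c) = -2 + (c - D) = -2 + c - D)
F(w) = √(16/3 + 2*w) (F(w) = √((w + w) + 16/3) = √(2*w + 16/3) = √(16/3 + 2*w))
f = -422 (f = 8 + (-2 + 3 - 1*2)*430 = 8 + (-2 + 3 - 2)*430 = 8 - 1*430 = 8 - 430 = -422)
f - F(-353) = -422 - √(48 + 18*(-353))/3 = -422 - √(48 - 6354)/3 = -422 - √(-6306)/3 = -422 - I*√6306/3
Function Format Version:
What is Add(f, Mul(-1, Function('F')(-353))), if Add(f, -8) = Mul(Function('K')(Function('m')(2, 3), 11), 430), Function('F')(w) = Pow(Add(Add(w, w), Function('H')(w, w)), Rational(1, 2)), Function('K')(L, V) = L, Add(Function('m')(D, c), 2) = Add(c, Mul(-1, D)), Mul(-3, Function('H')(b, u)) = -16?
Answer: Add(-422, Mul(Rational(-1, 3), I, Pow(6306, Rational(1, 2)))) ≈ Add(-422.00, Mul(-26.470, I))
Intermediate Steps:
Function('H')(b, u) = Rational(16, 3) (Function('H')(b, u) = Mul(Rational(-1, 3), -16) = Rational(16, 3))
Function('m')(D, c) = Add(-2, c, Mul(-1, D)) (Function('m')(D, c) = Add(-2, Add(c, Mul(-1, D))) = Add(-2, c, Mul(-1, D)))
Function('F')(w) = Pow(Add(Rational(16, 3), Mul(2, w)), Rational(1, 2)) (Function('F')(w) = Pow(Add(Add(w, w), Rational(16, 3)), Rational(1, 2)) = Pow(Add(Mul(2, w), Rational(16, 3)), Rational(1, 2)) = Pow(Add(Rational(16, 3), Mul(2, w)), Rational(1, 2)))
f = -422 (f = Add(8, Mul(Add(-2, 3, Mul(-1, 2)), 430)) = Add(8, Mul(Add(-2, 3, -2), 430)) = Add(8, Mul(-1, 430)) = Add(8, -430) = -422)
Add(f, Mul(-1, Function('F')(-353))) = Add(-422, Mul(-1, Mul(Rational(1, 3), Pow(Add(48, Mul(18, -353)), Rational(1, 2))))) = Add(-422, Mul(-1, Mul(Rational(1, 3), Pow(Add(48, -6354), Rational(1, 2))))) = Add(-422, Mul(-1, Mul(Rational(1, 3), Pow(-6306, Rational(1, 2))))) = Add(-422, Mul(-1, Mul(Rational(1, 3), Mul(I, Pow(6306, Rational(1, 2)))))) = Add(-422, Mul(-1, Mul(Rational(1, 3), I, Pow(6306, Rational(1, 2))))) = Add(-422, Mul(Rational(-1, 3), I, Pow(6306, Rational(1, 2))))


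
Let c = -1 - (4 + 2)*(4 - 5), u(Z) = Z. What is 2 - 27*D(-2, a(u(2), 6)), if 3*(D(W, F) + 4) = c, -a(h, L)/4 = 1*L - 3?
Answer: 65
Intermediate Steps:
c = 5 (c = -1 - 6*(-1) = -1 - 1*(-6) = -1 + 6 = 5)
a(h, L) = 12 - 4*L (a(h, L) = -4*(1*L - 3) = -4*(L - 3) = -4*(-3 + L) = 12 - 4*L)
D(W, F) = -7/3 (D(W, F) = -4 + (⅓)*5 = -4 + 5/3 = -7/3)
2 - 27*D(-2, a(u(2), 6)) = 2 - 27*(-7/3) = 2 + 63 = 65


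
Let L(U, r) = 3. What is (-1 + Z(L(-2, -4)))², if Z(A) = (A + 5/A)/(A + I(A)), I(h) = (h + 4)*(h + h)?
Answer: 14641/18225 ≈ 0.80335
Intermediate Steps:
I(h) = 2*h*(4 + h) (I(h) = (4 + h)*(2*h) = 2*h*(4 + h))
Z(A) = (A + 5/A)/(A + 2*A*(4 + A))
(-1 + Z(L(-2, -4)))² = (-1 + (5 + 3²)/(3²*(9 + 2*3)))² = (-1 + (5 + 9)/(9*(9 + 6)))² = (-1 + (⅑)*14/15)² = (-1 + (⅑)*(1/15)*14)² = (-1 + 14/135)² = (-121/135)² = 14641/18225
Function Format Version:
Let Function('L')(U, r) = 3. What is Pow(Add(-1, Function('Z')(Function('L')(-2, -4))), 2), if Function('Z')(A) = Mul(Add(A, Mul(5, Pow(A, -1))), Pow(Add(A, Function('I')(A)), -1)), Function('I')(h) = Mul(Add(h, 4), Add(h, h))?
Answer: Rational(14641, 18225) ≈ 0.80335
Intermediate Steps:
Function('I')(h) = Mul(2, h, Add(4, h)) (Function('I')(h) = Mul(Add(4, h), Mul(2, h)) = Mul(2, h, Add(4, h)))
Function('Z')(A) = Mul(Pow(Add(A, Mul(2, A, Add(4, A))), -1), Add(A, Mul(5, Pow(A, -1)))) (Function('Z')(A) = Mul(Add(A, Mul(5, Pow(A, -1))), Pow(Add(A, Mul(2, A, Add(4, A))), -1)) = Mul(Pow(Add(A, Mul(2, A, Add(4, A))), -1), Add(A, Mul(5, Pow(A, -1)))))
Pow(Add(-1, Function('Z')(Function('L')(-2, -4))), 2) = Pow(Add(-1, Mul(Pow(3, -2), Pow(Add(9, Mul(2, 3)), -1), Add(5, Pow(3, 2)))), 2) = Pow(Add(-1, Mul(Rational(1, 9), Pow(Add(9, 6), -1), Add(5, 9))), 2) = Pow(Add(-1, Mul(Rational(1, 9), Pow(15, -1), 14)), 2) = Pow(Add(-1, Mul(Rational(1, 9), Rational(1, 15), 14)), 2) = Pow(Add(-1, Rational(14, 135)), 2) = Pow(Rational(-121, 135), 2) = Rational(14641, 18225)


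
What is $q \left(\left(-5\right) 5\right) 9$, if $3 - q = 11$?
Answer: $1800$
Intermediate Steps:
$q = -8$ ($q = 3 - 11 = -8$)
$q \left(\left(-5\right) 5\right) 9 = - 8 \left(\left(-5\right) 5\right) 9 = \left(-8\right) \left(-25\right) 9 = 200 \cdot 9 = 1800$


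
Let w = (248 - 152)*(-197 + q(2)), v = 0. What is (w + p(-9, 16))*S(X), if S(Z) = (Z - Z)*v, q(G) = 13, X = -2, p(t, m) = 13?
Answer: 0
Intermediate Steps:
w = -17664 (w = (248 - 152)*(-197 + 13) = 96*(-184) = -17664)
S(Z) = 0 (S(Z) = (Z - Z)*0 = 0*0 = 0)
(w + p(-9, 16))*S(X) = (-17664 + 13)*0 = -17651*0 = 0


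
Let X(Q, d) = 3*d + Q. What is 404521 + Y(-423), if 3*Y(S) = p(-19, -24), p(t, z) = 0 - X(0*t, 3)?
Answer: 404518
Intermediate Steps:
X(Q, d) = Q + 3*d
p(t, z) = -9 (p(t, z) = 0 - (0*t + 3*3) = 0 - (0 + 9) = 0 - 1*9 = 0 - 9 = -9)
Y(S) = -3 (Y(S) = (⅓)*(-9) = -3)
404521 + Y(-423) = 404521 - 3 = 404518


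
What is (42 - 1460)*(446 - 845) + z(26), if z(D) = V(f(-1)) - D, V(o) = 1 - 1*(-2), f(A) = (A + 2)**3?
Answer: 565759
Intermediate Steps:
f(A) = (2 + A)**3
V(o) = 3 (V(o) = 1 + 2 = 3)
z(D) = 3 - D
(42 - 1460)*(446 - 845) + z(26) = (42 - 1460)*(446 - 845) + (3 - 1*26) = -1418*(-399) + (3 - 26) = 565782 - 23 = 565759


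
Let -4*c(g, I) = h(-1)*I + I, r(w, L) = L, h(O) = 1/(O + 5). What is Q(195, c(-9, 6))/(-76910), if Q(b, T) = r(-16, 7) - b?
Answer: 94/38455 ≈ 0.0024444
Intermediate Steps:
h(O) = 1/(5 + O)
c(g, I) = -5*I/16 (c(g, I) = -(I/(5 - 1) + I)/4 = -(I/4 + I)/4 = -5*I/16)
Q(b, T) = 7 - b
Q(195, c(-9, 6))/(-76910) = (7 - 1*195)/(-76910) = (7 - 195)*(-1/76910) = -188*(-1/76910) = 94/38455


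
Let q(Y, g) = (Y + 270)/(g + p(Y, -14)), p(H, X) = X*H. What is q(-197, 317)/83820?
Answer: 73/257746500 ≈ 2.8322e-7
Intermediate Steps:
p(H, X) = H*X
q(Y, g) = (270 + Y)/(g - 14*Y) (q(Y, g) = (Y + 270)/(g + Y*(-14)) = (270 + Y)/(g - 14*Y))
q(-197, 317)/83820 = ((270 - 197)/(317 - 14*(-197)))/83820 = (73/(317 + 2758))*(1/83820) = (73/3075)*(1/83820) = 73/257746500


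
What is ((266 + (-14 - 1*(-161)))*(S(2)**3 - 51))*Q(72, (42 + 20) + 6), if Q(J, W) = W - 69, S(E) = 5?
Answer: -30562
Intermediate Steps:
Q(J, W) = -69 + W
((266 + (-14 - 1*(-161)))*(S(2)**3 - 51))*Q(72, (42 + 20) + 6) = ((266 + (-14 - 1*(-161)))*(5**3 - 51))*(-69 + ((42 + 20) + 6)) = ((266 + (-14 + 161))*(125 - 51))*(-69 + (62 + 6)) = ((266 + 147)*74)*(-69 + 68) = (413*74)*(-1) = 30562*(-1) = -30562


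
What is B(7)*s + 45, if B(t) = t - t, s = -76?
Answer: 45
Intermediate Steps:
B(t) = 0
B(7)*s + 45 = 0*(-76) + 45 = 0 + 45 = 45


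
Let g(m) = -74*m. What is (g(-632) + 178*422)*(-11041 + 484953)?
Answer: 57762290208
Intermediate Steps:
(g(-632) + 178*422)*(-11041 + 484953) = (-74*(-632) + 178*422)*(-11041 + 484953) = (46768 + 75116)*473912 = 121884*473912 = 57762290208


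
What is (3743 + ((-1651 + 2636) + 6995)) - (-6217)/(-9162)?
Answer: 107399909/9162 ≈ 11722.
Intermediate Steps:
(3743 + ((-1651 + 2636) + 6995)) - (-6217)/(-9162) = (3743 + (985 + 6995)) - (-6217)*(-1)/9162 = (3743 + 7980) - 1*6217/9162 = 11723 - 6217/9162 = 107399909/9162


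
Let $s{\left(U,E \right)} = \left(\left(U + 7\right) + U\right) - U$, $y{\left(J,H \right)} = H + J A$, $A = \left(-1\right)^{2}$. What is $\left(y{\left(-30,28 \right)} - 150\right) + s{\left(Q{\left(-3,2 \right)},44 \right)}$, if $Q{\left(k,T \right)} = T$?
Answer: $-143$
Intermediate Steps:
$A = 1$
$y{\left(J,H \right)} = H + J$ ($y{\left(J,H \right)} = H + J 1 = H + J$)
$s{\left(U,E \right)} = 7 + U$ ($s{\left(U,E \right)} = \left(\left(7 + U\right) + U\right) - U = \left(7 + 2 U\right) - U = 7 + U$)
$\left(y{\left(-30,28 \right)} - 150\right) + s{\left(Q{\left(-3,2 \right)},44 \right)} = \left(\left(28 - 30\right) - 150\right) + \left(7 + 2\right) = \left(-2 - 150\right) + 9 = -152 + 9 = -143$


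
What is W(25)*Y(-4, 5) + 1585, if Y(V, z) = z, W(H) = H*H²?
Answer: 79710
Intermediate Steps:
W(H) = H³
W(25)*Y(-4, 5) + 1585 = 25³*5 + 1585 = 15625*5 + 1585 = 78125 + 1585 = 79710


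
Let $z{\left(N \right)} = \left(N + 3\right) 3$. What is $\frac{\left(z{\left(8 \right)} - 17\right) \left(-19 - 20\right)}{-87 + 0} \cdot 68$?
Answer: $\frac{14144}{29} \approx 487.72$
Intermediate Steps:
$z{\left(N \right)} = 9 + 3 N$ ($z{\left(N \right)} = \left(3 + N\right) 3 = 9 + 3 N$)
$\frac{\left(z{\left(8 \right)} - 17\right) \left(-19 - 20\right)}{-87 + 0} \cdot 68 = \frac{\left(\left(9 + 3 \cdot 8\right) - 17\right) \left(-19 - 20\right)}{-87 + 0} \cdot 68 = \frac{\left(\left(9 + 24\right) - 17\right) \left(-39\right)}{-87} \cdot 68 = - \frac{\left(33 - 17\right) \left(-39\right)}{87} \cdot 68 = - \frac{16 \left(-39\right)}{87} \cdot 68 = \left(- \frac{1}{87}\right) \left(-624\right) 68 = \frac{208}{29} \cdot 68 = \frac{14144}{29}$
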